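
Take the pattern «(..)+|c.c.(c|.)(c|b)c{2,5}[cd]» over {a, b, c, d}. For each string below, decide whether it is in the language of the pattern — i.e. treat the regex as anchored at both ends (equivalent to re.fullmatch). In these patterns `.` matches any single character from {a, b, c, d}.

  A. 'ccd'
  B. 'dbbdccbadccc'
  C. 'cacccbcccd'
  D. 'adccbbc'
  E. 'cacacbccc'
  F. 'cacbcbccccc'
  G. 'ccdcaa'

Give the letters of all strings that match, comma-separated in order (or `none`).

B, C, E, F, G

A → no match
B → match
C → match
D → no match
E → match
F → match
G → match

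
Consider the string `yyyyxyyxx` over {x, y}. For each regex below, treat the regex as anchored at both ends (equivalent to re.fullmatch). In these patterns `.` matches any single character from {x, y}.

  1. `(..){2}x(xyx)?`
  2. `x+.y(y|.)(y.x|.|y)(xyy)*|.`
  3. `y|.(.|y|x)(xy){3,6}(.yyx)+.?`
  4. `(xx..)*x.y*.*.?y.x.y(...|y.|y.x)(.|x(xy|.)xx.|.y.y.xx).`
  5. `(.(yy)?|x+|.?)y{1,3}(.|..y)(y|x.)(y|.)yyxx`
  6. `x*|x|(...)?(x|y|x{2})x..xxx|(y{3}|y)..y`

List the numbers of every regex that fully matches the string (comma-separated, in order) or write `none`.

1 → no match
2 → no match
3 → no match
4 → no match
5 → match
6 → no match

5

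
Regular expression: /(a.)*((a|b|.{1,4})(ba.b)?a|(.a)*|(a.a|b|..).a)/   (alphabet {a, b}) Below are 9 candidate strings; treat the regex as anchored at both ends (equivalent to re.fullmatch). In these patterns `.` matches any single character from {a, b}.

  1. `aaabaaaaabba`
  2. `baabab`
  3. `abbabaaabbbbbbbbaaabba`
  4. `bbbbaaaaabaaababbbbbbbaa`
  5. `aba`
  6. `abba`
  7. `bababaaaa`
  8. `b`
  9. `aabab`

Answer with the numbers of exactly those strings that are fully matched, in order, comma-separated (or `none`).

1 → match
2 → no match
3 → no match
4 → no match
5 → match
6 → match
7 → no match
8 → no match
9 → no match

1, 5, 6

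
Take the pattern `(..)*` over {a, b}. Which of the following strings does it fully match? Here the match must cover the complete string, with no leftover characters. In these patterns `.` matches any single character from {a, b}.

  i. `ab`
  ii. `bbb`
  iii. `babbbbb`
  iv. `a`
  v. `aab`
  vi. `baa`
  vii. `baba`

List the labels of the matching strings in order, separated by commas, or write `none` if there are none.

i, vii

i → match
ii → no match
iii → no match
iv → no match
v → no match
vi → no match
vii → match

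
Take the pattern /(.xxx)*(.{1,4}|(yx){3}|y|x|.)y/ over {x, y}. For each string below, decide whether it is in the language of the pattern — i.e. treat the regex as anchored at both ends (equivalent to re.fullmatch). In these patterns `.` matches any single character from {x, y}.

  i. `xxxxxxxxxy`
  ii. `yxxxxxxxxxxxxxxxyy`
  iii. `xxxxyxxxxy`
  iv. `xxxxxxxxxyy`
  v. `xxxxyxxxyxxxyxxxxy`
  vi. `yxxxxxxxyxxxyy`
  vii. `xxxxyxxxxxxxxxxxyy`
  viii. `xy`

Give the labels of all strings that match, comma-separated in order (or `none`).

i, ii, iii, iv, v, vi, vii, viii

i. `xxxxxxxxxy` → match
ii → match
iii. `xxxxyxxxxy` → match
iv. `xxxxxxxxxyy` → match
v → match
vi → match
vii → match
viii. `xy` → match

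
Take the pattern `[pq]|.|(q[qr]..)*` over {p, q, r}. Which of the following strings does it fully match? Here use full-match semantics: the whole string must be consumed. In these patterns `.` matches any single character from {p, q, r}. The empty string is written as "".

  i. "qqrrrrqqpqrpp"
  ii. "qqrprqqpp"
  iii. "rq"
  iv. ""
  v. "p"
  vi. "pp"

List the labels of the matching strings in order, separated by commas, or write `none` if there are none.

i → no match
ii → no match
iii → no match
iv → match
v → match
vi → no match

iv, v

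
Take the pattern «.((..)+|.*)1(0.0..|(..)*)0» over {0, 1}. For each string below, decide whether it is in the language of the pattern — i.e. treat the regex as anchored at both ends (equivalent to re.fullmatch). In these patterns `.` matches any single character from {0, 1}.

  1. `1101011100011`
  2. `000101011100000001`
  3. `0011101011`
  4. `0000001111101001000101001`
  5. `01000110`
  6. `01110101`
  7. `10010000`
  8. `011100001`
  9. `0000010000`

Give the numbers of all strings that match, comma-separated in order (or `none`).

5

1 → no match — must end with `0`
2 → no match — must end with `0`
3 → no match — must end with `0`
4 → no match — must end with `0`
5 → match
6 → no match — must end with `0`
7 → no match
8 → no match — must end with `0`
9 → no match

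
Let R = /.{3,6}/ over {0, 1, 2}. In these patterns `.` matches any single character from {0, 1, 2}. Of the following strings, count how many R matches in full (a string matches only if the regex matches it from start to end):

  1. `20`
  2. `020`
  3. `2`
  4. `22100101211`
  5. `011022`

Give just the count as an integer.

1 → no match
2 → match
3 → no match
4 → no match
5 → match
Total matched: 2

2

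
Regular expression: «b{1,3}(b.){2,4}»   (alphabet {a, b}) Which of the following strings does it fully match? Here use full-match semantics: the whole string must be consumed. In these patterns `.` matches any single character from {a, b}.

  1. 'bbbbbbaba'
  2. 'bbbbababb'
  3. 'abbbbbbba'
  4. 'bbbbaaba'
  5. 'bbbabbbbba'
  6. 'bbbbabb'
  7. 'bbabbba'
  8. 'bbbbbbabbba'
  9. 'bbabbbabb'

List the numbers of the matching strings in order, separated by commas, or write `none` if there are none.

1 → match
2 → match
3 → no match — must start with 'b'
4 → no match
5 → match
6 → match
7 → match
8 → match
9 → match

1, 2, 5, 6, 7, 8, 9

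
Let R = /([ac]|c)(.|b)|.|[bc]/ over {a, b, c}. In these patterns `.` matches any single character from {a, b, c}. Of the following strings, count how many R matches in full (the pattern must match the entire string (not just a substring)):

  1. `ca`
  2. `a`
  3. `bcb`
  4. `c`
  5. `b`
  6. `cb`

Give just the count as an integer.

5

1 → match
2 → match
3 → no match
4 → match
5 → match
6 → match
Total matched: 5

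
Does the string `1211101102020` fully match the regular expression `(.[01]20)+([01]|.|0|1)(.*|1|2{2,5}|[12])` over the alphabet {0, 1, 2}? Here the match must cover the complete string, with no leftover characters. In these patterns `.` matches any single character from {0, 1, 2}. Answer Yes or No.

No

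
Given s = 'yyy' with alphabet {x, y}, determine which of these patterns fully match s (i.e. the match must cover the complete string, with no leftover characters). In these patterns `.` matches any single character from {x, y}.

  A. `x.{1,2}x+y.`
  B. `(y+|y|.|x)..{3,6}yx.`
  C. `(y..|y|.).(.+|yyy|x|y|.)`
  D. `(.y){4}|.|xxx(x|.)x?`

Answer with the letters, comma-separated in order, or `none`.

C

A → no match — must start with 'x'
B → no match
C → match
D → no match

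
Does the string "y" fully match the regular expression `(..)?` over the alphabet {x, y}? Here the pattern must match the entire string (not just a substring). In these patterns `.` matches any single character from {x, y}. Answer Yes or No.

No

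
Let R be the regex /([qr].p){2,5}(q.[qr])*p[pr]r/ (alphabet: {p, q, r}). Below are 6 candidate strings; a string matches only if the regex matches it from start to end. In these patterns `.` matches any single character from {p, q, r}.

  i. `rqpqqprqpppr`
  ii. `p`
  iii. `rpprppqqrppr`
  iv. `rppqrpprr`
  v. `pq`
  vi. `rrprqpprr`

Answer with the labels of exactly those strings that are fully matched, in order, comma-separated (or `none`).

i, iii, iv, vi

i → match
ii → no match — must end with `r`
iii → match
iv → match
v → no match — must end with `r`
vi → match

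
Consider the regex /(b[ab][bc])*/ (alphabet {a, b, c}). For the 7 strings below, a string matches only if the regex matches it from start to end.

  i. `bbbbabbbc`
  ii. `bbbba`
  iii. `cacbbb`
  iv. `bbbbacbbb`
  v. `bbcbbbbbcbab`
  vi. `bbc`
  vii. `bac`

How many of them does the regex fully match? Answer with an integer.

i. `bbbbabbbc` → match
ii. `bbbba` → no match
iii. `cacbbb` → no match
iv. `bbbbacbbb` → match
v. `bbcbbbbbcbab` → match
vi. `bbc` → match
vii. `bac` → match
Total matched: 5

5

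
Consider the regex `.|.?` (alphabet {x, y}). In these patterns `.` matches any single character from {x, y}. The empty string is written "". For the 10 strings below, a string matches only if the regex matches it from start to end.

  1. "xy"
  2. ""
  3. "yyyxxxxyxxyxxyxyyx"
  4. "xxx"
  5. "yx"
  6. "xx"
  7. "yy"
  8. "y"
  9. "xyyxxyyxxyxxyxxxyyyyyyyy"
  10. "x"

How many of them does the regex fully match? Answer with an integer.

3

1 → no match
2 → match
3 → no match
4 → no match
5 → no match
6 → no match
7 → no match
8 → match
9 → no match
10 → match
Total matched: 3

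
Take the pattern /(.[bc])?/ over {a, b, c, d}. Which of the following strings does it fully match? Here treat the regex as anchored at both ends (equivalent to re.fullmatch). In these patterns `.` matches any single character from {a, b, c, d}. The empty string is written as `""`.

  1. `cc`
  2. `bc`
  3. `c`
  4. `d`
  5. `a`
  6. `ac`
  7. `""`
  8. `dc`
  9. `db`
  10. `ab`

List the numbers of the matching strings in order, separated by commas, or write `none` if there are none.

1, 2, 6, 7, 8, 9, 10

1 → match
2 → match
3 → no match
4 → no match
5 → no match
6 → match
7 → match
8 → match
9 → match
10 → match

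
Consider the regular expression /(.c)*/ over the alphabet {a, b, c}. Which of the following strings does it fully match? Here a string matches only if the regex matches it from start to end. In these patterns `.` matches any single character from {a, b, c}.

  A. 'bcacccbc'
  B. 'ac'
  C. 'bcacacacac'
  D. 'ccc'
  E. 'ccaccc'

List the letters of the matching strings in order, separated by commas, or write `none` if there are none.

A, B, C, E

A → match
B → match
C → match
D → no match
E → match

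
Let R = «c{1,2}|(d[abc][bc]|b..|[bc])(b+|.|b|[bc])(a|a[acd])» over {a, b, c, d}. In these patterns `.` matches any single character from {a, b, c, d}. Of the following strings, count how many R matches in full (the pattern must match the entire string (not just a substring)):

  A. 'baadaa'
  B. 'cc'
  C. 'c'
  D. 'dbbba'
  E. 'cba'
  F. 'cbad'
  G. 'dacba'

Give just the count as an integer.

A. 'baadaa' → match
B. 'cc' → match
C. 'c' → match
D. 'dbbba' → match
E. 'cba' → match
F. 'cbad' → match
G. 'dacba' → match
Total matched: 7

7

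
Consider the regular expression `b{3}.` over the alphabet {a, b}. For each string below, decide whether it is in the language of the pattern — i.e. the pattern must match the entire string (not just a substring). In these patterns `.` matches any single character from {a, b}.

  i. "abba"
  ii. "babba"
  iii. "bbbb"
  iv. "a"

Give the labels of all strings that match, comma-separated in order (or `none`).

i → no match — must start with "b"
ii → no match
iii → match
iv → no match — must start with "b"

iii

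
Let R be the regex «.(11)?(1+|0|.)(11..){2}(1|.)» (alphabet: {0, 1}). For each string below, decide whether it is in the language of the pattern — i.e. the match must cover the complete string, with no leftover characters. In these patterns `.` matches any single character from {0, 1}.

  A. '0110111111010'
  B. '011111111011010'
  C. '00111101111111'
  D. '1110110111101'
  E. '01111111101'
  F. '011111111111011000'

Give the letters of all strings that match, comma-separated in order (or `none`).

A, B, D, E, F

A → match
B → match
C → no match
D → match
E → match
F → match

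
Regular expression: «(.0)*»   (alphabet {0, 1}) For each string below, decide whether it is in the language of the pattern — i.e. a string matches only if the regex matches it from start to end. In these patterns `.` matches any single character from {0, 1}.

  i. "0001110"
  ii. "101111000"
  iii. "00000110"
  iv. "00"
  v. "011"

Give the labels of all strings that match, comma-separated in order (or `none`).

iv

i. "0001110" → no match
ii. "101111000" → no match
iii. "00000110" → no match
iv. "00" → match
v. "011" → no match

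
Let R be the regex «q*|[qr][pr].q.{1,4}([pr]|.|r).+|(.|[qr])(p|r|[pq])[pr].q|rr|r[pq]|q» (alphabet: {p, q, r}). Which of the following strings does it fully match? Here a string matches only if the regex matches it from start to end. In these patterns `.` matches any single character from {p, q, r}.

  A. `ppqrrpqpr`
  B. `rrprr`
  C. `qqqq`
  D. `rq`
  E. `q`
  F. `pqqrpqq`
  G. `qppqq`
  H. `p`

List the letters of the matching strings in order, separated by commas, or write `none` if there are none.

A → no match
B → no match
C → match
D → match
E → match
F → no match
G → match
H → no match

C, D, E, G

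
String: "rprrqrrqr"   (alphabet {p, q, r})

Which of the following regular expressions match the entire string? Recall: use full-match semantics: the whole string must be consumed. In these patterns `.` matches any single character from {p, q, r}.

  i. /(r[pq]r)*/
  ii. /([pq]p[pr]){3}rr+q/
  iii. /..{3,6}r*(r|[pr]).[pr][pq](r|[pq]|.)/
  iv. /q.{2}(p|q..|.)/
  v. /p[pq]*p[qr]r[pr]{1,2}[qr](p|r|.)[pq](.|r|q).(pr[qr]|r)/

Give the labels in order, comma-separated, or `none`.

i

i → match
ii → no match — must end with "rq"
iii → no match
iv → no match — must start with "q"
v → no match — must start with "p"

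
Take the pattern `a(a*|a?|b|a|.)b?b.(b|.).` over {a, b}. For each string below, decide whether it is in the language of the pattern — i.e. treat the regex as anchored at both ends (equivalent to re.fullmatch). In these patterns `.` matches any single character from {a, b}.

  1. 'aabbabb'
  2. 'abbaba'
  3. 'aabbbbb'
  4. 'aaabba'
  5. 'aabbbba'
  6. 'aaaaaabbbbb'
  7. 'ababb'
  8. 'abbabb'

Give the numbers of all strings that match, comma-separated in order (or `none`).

1, 2, 3, 5, 6, 7, 8

1 → match
2 → match
3 → match
4 → no match
5 → match
6 → match
7 → match
8 → match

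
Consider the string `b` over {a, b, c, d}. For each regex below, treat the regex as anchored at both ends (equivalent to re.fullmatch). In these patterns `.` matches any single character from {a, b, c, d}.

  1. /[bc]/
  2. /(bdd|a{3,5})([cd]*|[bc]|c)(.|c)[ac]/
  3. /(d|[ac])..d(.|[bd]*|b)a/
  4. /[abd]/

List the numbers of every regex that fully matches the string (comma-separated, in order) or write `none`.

1, 4

1 → match
2 → no match
3 → no match — must end with `a`
4 → match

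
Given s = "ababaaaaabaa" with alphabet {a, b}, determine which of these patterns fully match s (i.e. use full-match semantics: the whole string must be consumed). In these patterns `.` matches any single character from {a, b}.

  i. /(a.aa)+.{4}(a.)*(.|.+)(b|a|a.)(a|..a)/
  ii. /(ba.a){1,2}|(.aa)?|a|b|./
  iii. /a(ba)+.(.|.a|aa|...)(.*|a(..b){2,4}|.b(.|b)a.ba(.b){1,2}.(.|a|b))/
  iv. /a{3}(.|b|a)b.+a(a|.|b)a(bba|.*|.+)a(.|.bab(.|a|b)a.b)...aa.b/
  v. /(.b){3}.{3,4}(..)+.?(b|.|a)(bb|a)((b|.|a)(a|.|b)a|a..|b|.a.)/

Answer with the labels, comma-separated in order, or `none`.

iii

i → no match
ii → no match
iii → match
iv → no match — must end with "b"
v → no match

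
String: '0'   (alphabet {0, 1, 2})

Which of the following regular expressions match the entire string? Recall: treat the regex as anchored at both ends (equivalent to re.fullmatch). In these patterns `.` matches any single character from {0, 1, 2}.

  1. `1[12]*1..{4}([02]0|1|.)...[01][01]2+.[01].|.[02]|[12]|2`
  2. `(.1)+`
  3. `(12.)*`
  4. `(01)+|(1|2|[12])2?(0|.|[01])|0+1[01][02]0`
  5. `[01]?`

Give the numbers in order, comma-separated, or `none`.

1 → no match
2 → no match — must end with '1'
3 → no match
4 → no match
5 → match

5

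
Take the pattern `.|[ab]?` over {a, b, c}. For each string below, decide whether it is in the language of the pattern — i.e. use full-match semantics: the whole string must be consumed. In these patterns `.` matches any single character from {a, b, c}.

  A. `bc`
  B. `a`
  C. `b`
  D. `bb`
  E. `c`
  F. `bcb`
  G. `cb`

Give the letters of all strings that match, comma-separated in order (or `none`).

A → no match
B → match
C → match
D → no match
E → match
F → no match
G → no match

B, C, E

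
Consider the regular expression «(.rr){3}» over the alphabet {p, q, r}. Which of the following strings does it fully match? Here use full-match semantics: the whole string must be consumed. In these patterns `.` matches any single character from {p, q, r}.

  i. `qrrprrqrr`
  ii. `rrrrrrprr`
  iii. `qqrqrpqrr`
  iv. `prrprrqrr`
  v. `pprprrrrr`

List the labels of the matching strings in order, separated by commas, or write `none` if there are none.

i, ii, iv

i → match
ii → match
iii → no match
iv → match
v → no match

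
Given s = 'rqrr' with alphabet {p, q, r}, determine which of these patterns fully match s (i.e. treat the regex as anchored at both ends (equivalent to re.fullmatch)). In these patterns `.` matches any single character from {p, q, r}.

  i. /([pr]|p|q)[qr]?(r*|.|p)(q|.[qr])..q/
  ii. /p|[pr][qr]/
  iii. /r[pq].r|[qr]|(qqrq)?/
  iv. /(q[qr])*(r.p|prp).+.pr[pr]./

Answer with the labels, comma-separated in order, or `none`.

iii

i → no match — must end with 'q'
ii → no match
iii → match
iv → no match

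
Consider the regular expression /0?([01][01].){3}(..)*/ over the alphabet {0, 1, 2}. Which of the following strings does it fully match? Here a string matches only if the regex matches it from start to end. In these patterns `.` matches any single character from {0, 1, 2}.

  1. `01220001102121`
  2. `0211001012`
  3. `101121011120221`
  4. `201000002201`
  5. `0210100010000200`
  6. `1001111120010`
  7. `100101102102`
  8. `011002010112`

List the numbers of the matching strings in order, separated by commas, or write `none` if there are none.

1 → no match
2. `0211001012` → no match
3 → no match
4. `201000002201` → no match
5 → no match
6 → match
7. `100101102102` → no match
8. `011002010112` → no match

6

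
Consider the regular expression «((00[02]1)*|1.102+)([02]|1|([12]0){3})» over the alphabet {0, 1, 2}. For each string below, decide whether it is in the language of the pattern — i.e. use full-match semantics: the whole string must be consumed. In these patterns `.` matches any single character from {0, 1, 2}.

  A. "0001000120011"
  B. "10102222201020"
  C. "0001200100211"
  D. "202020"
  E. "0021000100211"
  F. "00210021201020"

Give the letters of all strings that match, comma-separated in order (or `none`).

B, D, E, F

A → no match
B → match
C → no match
D. "202020" → match
E → match
F → match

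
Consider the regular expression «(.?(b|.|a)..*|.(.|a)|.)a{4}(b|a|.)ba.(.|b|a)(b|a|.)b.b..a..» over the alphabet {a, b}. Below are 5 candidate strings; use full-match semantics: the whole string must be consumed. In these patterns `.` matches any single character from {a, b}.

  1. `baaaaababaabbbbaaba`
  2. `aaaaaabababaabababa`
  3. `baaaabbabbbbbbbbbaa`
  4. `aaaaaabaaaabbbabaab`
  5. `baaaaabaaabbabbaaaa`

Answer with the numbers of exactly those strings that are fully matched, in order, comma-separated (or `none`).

1, 4, 5

1 → match
2 → no match
3 → no match
4 → match
5 → match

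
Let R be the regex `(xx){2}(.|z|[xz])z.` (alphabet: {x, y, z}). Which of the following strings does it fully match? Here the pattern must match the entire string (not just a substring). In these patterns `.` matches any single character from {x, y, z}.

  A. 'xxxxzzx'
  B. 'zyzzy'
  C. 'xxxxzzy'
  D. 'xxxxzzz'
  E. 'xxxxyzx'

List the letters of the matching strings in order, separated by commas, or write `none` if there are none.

A → match
B → no match — must start with 'xx'
C → match
D → match
E → match

A, C, D, E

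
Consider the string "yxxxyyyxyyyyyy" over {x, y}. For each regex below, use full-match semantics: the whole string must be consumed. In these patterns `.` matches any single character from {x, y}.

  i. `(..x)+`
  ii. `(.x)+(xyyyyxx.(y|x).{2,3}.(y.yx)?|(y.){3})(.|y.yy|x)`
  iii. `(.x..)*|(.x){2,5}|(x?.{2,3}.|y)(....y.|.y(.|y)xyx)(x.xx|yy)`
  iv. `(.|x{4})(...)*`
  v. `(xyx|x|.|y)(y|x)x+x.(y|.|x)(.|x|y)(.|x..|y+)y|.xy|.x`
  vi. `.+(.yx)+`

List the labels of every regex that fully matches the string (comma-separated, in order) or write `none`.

ii

i → no match — must end with "x"
ii → match
iii → no match
iv → no match
v → no match
vi → no match — must end with "yx"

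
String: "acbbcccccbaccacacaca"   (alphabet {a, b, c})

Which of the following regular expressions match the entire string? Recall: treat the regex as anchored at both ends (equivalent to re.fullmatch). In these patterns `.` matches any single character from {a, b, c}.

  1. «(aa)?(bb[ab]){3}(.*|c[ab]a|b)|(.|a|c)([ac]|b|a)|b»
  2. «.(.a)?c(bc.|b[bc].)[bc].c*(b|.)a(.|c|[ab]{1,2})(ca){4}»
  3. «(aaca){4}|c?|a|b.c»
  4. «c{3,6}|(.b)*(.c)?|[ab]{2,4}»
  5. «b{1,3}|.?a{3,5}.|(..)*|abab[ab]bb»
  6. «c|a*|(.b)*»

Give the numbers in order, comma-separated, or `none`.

1 → no match
2 → match
3 → no match
4 → no match
5 → match
6 → no match

2, 5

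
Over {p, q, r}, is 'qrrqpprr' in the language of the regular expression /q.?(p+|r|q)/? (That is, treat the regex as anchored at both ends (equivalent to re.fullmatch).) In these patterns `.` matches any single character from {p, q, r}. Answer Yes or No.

No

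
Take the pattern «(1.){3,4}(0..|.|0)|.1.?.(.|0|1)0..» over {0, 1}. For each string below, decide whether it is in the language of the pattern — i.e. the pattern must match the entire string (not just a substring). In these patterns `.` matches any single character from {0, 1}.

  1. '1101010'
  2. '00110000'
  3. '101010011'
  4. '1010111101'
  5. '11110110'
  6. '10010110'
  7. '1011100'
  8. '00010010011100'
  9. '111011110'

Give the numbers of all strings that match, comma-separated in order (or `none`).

1. '1101010' → match
2. '00110000' → no match
3. '101010011' → match
4. '1010111101' → no match
5. '11110110' → no match
6. '10010110' → no match
7. '1011100' → match
8 → no match
9. '111011110' → match

1, 3, 7, 9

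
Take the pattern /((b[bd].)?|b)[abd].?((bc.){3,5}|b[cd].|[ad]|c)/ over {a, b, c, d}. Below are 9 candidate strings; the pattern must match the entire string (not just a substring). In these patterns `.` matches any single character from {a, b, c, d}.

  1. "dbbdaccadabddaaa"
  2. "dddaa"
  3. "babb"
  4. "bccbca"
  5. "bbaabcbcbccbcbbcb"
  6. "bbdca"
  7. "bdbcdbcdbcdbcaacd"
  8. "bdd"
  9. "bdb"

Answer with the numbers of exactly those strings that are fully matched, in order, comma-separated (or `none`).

1 → no match
2 → no match
3 → no match
4 → no match
5 → no match
6 → no match
7 → no match
8 → match
9 → no match

8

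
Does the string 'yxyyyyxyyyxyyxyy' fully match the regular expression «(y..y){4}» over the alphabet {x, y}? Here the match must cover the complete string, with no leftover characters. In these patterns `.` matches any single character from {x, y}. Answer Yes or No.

Yes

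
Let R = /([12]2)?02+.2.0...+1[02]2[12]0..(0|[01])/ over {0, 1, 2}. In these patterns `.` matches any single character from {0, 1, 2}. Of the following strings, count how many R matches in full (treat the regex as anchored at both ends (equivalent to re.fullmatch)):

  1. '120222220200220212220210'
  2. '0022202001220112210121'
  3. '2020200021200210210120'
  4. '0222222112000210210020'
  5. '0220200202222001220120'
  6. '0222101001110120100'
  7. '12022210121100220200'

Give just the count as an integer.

1 → match
2 → no match
3 → no match
4 → no match
5 → no match
6 → no match
7 → no match
Total matched: 1

1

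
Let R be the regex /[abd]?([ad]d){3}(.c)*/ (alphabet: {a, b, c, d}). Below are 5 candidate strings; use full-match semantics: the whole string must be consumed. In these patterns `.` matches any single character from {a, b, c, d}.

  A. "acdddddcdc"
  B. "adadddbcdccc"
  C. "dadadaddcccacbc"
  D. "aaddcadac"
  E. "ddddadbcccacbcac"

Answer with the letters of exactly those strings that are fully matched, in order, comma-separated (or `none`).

A. "acdddddcdc" → no match
B. "adadddbcdccc" → match
C → match
D. "aaddcadac" → no match
E → match

B, C, E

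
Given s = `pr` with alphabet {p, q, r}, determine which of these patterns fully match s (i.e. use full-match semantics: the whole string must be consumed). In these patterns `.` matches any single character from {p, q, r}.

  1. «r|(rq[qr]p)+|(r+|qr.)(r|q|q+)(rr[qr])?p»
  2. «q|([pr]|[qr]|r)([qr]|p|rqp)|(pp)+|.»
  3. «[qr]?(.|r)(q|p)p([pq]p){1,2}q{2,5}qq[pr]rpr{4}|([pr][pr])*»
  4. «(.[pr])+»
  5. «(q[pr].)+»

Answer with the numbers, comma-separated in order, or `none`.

1 → no match
2 → match
3 → match
4 → match
5 → no match — must start with `q`

2, 3, 4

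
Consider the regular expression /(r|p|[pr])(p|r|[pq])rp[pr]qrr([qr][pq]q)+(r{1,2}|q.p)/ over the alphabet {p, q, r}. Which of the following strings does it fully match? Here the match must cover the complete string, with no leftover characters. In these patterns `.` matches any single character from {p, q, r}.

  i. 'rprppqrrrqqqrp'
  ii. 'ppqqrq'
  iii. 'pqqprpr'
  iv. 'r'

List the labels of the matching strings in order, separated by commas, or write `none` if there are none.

i

i → match
ii. 'ppqqrq' → no match
iii. 'pqqprpr' → no match
iv. 'r' → no match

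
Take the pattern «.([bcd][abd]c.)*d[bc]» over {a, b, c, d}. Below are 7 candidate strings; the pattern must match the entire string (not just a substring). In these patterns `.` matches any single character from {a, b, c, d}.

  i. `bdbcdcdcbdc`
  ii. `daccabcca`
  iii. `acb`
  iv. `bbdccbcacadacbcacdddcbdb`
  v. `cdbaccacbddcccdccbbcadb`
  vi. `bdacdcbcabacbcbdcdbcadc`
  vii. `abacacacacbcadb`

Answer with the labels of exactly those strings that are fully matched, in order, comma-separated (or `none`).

i → match
ii → no match
iii → no match
iv → no match
v → no match
vi → no match
vii → match

i, vii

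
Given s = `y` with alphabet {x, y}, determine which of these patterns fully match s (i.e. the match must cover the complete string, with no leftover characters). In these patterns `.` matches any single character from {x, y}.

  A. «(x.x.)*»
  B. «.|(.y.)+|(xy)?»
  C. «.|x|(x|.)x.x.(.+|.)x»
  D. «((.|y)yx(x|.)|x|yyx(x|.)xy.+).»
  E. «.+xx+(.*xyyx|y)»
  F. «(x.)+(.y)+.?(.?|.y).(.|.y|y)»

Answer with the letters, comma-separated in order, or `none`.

B, C

A → no match
B → match
C → match
D → no match
E → no match
F → no match — must start with `x`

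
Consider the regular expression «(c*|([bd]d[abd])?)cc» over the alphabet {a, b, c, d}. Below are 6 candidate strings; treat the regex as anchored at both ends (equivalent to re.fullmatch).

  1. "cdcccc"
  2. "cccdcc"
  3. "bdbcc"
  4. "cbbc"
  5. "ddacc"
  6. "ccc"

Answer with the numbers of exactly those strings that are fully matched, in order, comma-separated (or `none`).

3, 5, 6

1 → no match
2 → no match
3 → match
4 → no match — must end with "cc"
5 → match
6 → match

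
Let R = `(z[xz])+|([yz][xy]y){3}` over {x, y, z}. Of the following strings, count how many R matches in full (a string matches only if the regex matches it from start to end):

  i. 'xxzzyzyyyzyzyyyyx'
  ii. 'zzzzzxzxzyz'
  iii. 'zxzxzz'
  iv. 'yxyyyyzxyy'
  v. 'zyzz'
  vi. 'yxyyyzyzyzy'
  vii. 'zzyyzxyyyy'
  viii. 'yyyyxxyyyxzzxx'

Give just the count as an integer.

i → no match
ii. 'zzzzzxzxzyz' → no match
iii. 'zxzxzz' → match
iv. 'yxyyyyzxyy' → no match
v. 'zyzz' → no match
vi. 'yxyyyzyzyzy' → no match
vii. 'zzyyzxyyyy' → no match
viii → no match
Total matched: 1

1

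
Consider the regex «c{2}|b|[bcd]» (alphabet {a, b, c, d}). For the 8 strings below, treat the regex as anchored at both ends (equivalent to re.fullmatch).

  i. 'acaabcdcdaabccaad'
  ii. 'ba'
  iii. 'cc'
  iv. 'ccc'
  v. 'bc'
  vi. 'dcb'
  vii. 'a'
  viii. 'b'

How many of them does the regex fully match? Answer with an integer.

2

i → no match
ii. 'ba' → no match
iii. 'cc' → match
iv. 'ccc' → no match
v. 'bc' → no match
vi. 'dcb' → no match
vii. 'a' → no match
viii. 'b' → match
Total matched: 2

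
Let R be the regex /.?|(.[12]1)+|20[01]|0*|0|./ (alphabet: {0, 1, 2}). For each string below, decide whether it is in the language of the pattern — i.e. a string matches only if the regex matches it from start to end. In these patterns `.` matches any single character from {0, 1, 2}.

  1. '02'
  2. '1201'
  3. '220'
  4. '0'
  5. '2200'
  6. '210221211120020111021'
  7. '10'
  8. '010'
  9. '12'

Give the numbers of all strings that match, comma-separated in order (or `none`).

4

1 → no match
2 → no match
3 → no match
4 → match
5 → no match
6 → no match
7 → no match
8 → no match
9 → no match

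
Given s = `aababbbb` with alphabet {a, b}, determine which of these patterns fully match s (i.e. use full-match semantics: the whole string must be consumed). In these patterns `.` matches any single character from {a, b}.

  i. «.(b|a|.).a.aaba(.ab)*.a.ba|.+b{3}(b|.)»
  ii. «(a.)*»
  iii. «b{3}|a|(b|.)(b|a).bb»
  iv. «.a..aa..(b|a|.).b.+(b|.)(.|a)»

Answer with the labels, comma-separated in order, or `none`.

i → match
ii → no match
iii → no match
iv → no match

i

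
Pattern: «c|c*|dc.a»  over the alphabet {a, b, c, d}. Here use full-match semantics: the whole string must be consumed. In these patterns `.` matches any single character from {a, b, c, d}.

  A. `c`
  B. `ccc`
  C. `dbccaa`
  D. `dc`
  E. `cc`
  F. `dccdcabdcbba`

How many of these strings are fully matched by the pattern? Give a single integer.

A → match
B → match
C → no match
D → no match
E → match
F → no match
Total matched: 3

3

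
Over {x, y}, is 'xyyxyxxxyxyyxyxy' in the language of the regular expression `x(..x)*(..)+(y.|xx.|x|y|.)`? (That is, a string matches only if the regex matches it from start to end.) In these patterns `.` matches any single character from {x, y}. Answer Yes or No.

Yes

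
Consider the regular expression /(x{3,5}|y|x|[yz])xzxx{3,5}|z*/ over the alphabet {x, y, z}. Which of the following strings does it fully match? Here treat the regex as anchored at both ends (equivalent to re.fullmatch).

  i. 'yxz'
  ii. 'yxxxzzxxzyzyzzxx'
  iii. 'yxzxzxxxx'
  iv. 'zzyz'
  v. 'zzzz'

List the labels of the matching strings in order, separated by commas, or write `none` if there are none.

v

i → no match
ii → no match
iii → no match
iv → no match
v → match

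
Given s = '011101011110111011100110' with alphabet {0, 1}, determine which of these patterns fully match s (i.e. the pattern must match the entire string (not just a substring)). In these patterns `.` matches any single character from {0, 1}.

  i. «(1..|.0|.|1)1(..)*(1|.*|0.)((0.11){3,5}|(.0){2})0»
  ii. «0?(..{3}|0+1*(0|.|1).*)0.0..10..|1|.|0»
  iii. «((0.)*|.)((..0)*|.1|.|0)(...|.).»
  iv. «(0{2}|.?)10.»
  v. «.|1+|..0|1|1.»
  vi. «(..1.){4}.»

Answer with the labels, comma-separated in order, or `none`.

i → match
ii → no match
iii → no match
iv → no match
v → no match
vi → no match

i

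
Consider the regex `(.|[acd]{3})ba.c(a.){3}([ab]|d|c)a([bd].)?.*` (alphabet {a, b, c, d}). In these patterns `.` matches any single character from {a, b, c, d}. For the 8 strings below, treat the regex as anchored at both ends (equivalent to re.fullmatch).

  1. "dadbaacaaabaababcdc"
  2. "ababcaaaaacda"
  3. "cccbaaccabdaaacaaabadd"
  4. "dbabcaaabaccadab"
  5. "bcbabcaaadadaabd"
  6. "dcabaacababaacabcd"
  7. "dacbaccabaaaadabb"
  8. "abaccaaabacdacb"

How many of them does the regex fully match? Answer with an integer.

1 → match
2 → match
3 → no match
4 → match
5 → no match
6 → match
7 → match
8 → match
Total matched: 6

6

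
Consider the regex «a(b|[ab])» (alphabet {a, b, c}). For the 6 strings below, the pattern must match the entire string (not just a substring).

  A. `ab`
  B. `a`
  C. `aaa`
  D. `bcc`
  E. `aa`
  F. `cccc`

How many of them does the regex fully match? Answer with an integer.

A → match
B → no match
C → no match
D → no match — must start with `a`
E → match
F → no match — must start with `a`
Total matched: 2

2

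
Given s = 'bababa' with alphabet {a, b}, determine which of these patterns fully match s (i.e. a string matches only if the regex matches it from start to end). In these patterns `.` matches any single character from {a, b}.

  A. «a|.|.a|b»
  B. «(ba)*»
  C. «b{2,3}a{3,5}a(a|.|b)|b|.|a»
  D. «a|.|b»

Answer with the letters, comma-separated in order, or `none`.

A → no match
B → match
C → no match
D → no match

B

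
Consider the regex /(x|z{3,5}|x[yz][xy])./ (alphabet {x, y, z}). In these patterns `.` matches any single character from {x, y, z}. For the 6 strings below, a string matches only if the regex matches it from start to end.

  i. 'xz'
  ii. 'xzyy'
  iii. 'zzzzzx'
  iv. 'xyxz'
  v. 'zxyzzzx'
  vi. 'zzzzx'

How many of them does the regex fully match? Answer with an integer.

5

i. 'xz' → match
ii. 'xzyy' → match
iii. 'zzzzzx' → match
iv. 'xyxz' → match
v. 'zxyzzzx' → no match
vi. 'zzzzx' → match
Total matched: 5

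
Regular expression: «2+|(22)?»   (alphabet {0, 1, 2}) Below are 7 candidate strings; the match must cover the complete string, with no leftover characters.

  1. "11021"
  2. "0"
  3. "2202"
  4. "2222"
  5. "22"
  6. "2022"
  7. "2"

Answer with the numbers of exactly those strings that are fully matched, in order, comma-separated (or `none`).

4, 5, 7

1 → no match
2 → no match
3 → no match
4 → match
5 → match
6 → no match
7 → match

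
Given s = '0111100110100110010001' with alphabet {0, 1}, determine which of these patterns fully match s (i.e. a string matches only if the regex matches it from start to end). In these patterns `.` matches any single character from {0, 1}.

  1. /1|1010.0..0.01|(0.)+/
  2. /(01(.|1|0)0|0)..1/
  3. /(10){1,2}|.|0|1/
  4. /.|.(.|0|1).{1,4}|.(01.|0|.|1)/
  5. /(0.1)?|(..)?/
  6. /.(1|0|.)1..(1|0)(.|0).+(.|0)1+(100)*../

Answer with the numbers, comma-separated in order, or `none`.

6

1 → no match
2 → no match
3 → no match
4 → no match
5 → no match
6 → match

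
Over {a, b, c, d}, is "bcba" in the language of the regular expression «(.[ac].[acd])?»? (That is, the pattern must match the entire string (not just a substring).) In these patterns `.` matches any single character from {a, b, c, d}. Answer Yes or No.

Yes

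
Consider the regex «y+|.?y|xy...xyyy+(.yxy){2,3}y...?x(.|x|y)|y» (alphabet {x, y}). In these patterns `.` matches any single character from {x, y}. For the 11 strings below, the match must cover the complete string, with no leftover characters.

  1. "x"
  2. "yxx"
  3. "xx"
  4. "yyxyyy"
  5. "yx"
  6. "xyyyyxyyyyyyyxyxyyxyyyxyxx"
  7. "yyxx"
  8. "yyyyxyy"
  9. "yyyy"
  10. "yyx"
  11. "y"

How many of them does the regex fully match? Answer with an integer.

1 → no match
2 → no match
3 → no match
4 → no match
5 → no match
6 → no match
7 → no match
8 → no match
9 → match
10 → no match
11 → match
Total matched: 2

2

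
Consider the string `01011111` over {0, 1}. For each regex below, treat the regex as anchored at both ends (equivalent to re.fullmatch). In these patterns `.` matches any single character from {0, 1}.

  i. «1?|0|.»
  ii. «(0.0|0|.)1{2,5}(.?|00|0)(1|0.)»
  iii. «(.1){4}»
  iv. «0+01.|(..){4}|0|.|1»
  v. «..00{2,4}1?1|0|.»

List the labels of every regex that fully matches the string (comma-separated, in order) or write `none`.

i → no match
ii → match
iii → match
iv → match
v → no match

ii, iii, iv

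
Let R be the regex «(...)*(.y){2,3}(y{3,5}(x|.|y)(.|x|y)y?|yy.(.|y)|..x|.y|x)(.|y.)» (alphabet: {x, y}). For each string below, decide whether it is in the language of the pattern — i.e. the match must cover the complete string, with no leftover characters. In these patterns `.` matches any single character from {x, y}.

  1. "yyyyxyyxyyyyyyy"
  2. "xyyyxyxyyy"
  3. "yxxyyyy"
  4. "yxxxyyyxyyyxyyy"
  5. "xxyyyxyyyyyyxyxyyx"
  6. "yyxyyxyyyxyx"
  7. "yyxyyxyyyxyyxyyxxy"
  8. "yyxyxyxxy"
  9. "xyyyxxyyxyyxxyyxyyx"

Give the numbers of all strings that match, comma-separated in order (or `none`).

1 → no match
2 → match
3 → no match
4 → match
5 → no match
6 → match
7 → no match
8 → no match
9 → no match

2, 4, 6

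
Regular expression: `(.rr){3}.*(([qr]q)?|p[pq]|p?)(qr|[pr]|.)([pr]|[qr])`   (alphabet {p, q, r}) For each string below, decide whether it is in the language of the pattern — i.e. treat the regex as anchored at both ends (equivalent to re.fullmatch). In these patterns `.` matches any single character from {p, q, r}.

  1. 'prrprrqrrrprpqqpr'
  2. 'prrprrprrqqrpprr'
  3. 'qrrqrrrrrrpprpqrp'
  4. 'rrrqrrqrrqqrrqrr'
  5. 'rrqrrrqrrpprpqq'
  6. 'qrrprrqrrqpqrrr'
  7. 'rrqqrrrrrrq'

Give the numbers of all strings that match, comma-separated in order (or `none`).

1 → match
2 → match
3 → match
4 → match
5 → no match
6 → match
7 → no match

1, 2, 3, 4, 6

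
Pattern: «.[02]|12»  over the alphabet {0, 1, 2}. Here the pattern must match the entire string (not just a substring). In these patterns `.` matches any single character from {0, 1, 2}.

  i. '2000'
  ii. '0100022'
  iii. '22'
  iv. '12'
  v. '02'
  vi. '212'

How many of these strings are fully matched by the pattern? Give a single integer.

i → no match
ii → no match
iii → match
iv → match
v → match
vi → no match
Total matched: 3

3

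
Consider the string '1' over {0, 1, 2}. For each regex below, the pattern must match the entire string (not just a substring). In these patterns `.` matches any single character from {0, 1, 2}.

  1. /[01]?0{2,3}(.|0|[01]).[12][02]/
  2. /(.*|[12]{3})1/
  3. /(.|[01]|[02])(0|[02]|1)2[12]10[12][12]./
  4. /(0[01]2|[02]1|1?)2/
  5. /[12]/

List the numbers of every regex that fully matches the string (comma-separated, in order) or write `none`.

2, 5

1 → no match
2 → match
3 → no match
4 → no match — must end with '2'
5 → match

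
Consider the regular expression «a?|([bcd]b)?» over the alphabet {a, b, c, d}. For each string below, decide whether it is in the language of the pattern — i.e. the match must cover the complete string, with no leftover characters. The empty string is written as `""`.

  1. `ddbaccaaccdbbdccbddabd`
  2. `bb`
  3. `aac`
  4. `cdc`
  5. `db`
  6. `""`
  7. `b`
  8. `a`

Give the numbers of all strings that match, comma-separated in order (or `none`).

2, 5, 6, 8

1 → no match
2 → match
3 → no match
4 → no match
5 → match
6 → match
7 → no match
8 → match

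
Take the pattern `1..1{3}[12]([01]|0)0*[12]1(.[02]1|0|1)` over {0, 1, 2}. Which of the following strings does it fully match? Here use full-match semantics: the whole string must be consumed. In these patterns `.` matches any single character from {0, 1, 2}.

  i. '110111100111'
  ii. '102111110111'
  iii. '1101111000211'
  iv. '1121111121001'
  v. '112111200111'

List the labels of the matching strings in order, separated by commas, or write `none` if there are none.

i → match
ii → match
iii → match
iv → match
v → match

i, ii, iii, iv, v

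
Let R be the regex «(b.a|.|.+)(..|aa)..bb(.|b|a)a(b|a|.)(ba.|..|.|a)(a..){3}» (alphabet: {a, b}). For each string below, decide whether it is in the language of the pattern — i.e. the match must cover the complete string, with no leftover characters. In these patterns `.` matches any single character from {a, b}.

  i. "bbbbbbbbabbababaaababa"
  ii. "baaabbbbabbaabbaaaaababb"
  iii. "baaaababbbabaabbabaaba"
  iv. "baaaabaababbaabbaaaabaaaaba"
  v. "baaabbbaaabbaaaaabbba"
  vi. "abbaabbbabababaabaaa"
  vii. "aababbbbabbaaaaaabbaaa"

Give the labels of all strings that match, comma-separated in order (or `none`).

i, ii, iii, iv, vii

i → match
ii → match
iii → match
iv → match
v → no match
vi → no match
vii → match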